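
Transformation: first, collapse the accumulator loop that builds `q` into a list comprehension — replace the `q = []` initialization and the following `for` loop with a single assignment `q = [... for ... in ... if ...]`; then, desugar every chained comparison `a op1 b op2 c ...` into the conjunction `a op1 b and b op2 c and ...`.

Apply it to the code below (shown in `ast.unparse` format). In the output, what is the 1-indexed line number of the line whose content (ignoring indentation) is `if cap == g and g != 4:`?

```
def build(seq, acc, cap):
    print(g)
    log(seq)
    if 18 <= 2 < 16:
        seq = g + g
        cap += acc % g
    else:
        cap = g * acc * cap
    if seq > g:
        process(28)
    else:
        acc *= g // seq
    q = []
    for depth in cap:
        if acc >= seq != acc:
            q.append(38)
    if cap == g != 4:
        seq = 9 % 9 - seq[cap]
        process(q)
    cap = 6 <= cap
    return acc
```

Transformed code:
def build(seq, acc, cap):
    print(g)
    log(seq)
    if 18 <= 2 and 2 < 16:
        seq = g + g
        cap += acc % g
    else:
        cap = g * acc * cap
    if seq > g:
        process(28)
    else:
        acc *= g // seq
    q = [38 for depth in cap if acc >= seq and seq != acc]
    if cap == g and g != 4:
        seq = 9 % 9 - seq[cap]
        process(q)
    cap = 6 <= cap
    return acc

14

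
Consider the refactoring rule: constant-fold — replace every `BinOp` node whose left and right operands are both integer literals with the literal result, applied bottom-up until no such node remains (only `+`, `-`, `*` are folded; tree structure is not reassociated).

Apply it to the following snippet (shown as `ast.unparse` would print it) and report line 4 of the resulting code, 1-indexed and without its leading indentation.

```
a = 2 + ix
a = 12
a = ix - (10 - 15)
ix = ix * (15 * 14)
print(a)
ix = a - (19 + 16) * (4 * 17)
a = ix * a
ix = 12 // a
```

Transformed code:
a = 2 + ix
a = 12
a = ix - -5
ix = ix * 210
print(a)
ix = a - 2380
a = ix * a
ix = 12 // a

ix = ix * 210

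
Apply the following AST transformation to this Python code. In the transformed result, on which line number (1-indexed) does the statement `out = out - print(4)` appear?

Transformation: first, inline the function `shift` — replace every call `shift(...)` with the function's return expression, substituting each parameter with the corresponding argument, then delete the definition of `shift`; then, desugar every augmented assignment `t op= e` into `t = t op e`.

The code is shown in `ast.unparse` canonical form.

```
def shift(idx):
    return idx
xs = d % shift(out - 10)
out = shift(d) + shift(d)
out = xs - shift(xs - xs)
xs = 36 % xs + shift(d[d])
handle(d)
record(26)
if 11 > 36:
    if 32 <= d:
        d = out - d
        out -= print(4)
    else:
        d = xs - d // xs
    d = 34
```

Transformed code:
xs = d % (out - 10)
out = d + d
out = xs - (xs - xs)
xs = 36 % xs + d[d]
handle(d)
record(26)
if 11 > 36:
    if 32 <= d:
        d = out - d
        out = out - print(4)
    else:
        d = xs - d // xs
    d = 34

10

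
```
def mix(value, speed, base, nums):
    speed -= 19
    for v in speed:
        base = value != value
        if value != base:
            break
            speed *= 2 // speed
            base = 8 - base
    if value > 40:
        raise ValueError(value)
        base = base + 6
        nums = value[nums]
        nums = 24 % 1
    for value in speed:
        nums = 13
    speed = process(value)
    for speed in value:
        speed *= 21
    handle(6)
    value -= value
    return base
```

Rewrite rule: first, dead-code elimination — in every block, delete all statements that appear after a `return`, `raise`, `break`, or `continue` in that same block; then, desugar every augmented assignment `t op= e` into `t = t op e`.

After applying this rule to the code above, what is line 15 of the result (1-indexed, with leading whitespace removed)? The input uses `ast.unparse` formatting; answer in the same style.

value = value - value

Transformed code:
def mix(value, speed, base, nums):
    speed = speed - 19
    for v in speed:
        base = value != value
        if value != base:
            break
    if value > 40:
        raise ValueError(value)
    for value in speed:
        nums = 13
    speed = process(value)
    for speed in value:
        speed = speed * 21
    handle(6)
    value = value - value
    return base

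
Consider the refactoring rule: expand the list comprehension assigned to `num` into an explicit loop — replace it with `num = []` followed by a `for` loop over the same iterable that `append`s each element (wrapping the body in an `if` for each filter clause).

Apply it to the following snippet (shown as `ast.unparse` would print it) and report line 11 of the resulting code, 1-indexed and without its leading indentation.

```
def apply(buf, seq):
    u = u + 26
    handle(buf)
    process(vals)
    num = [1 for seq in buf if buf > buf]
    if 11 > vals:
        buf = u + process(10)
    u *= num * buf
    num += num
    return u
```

Transformed code:
def apply(buf, seq):
    u = u + 26
    handle(buf)
    process(vals)
    num = []
    for seq in buf:
        if buf > buf:
            num.append(1)
    if 11 > vals:
        buf = u + process(10)
    u *= num * buf
    num += num
    return u

u *= num * buf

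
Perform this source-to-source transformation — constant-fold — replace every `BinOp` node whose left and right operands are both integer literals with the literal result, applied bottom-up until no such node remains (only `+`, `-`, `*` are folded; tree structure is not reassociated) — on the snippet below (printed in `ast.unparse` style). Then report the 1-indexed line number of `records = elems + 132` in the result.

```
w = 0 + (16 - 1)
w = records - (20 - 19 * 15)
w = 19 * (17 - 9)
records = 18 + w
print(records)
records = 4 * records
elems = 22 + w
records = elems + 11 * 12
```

8

Transformed code:
w = 15
w = records - -265
w = 152
records = 18 + w
print(records)
records = 4 * records
elems = 22 + w
records = elems + 132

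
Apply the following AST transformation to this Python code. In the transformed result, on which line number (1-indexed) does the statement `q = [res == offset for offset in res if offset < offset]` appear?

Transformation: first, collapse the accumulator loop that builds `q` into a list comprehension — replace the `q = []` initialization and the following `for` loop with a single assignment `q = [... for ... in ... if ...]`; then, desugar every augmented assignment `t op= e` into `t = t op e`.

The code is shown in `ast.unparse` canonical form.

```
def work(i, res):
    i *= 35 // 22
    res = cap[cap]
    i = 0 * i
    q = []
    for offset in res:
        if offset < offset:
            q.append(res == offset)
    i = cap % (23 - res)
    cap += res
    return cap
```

Transformed code:
def work(i, res):
    i = i * (35 // 22)
    res = cap[cap]
    i = 0 * i
    q = [res == offset for offset in res if offset < offset]
    i = cap % (23 - res)
    cap = cap + res
    return cap

5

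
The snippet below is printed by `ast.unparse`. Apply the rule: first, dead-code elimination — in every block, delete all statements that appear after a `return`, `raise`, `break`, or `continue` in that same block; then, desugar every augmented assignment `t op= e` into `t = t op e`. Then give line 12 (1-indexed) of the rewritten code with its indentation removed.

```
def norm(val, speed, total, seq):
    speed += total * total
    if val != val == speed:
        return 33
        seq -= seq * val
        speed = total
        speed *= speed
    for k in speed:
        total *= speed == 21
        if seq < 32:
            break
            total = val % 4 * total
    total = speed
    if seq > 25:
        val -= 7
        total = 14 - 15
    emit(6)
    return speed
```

Transformed code:
def norm(val, speed, total, seq):
    speed = speed + total * total
    if val != val == speed:
        return 33
    for k in speed:
        total = total * (speed == 21)
        if seq < 32:
            break
    total = speed
    if seq > 25:
        val = val - 7
        total = 14 - 15
    emit(6)
    return speed

total = 14 - 15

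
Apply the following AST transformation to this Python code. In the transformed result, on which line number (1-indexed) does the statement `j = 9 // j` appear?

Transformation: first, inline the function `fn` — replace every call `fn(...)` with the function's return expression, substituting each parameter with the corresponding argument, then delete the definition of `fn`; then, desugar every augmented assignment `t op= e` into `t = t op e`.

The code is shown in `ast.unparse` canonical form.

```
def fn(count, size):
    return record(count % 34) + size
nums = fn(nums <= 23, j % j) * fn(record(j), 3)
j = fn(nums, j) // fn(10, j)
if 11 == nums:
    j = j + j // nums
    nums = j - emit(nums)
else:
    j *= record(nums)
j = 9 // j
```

Transformed code:
nums = (record((nums <= 23) % 34) + j % j) * (record(record(j) % 34) + 3)
j = (record(nums % 34) + j) // (record(10 % 34) + j)
if 11 == nums:
    j = j + j // nums
    nums = j - emit(nums)
else:
    j = j * record(nums)
j = 9 // j

8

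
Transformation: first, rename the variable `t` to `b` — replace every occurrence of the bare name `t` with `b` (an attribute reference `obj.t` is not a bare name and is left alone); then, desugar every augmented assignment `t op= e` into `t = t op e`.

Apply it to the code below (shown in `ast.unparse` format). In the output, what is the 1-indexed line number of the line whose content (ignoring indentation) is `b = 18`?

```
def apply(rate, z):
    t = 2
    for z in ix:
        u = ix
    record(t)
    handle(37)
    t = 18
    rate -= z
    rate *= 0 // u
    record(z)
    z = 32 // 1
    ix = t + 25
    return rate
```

Transformed code:
def apply(rate, z):
    b = 2
    for z in ix:
        u = ix
    record(b)
    handle(37)
    b = 18
    rate = rate - z
    rate = rate * (0 // u)
    record(z)
    z = 32 // 1
    ix = b + 25
    return rate

7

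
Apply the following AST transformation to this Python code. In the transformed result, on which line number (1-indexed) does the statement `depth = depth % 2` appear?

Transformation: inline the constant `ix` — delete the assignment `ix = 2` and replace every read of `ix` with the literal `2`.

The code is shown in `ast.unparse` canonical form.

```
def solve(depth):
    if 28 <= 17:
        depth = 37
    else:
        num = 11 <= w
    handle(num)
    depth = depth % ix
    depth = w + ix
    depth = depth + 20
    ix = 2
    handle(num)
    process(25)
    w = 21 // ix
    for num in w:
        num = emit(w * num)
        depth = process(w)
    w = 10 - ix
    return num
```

Transformed code:
def solve(depth):
    if 28 <= 17:
        depth = 37
    else:
        num = 11 <= w
    handle(num)
    depth = depth % 2
    depth = w + 2
    depth = depth + 20
    handle(num)
    process(25)
    w = 21 // 2
    for num in w:
        num = emit(w * num)
        depth = process(w)
    w = 10 - 2
    return num

7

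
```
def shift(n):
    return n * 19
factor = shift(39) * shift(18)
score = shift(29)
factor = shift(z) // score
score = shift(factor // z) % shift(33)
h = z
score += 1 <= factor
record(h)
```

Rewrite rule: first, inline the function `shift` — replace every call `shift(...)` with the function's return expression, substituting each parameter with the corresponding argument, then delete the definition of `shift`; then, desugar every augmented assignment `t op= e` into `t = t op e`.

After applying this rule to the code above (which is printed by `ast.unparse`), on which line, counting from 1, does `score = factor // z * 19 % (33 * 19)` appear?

4

Transformed code:
factor = 39 * 19 * (18 * 19)
score = 29 * 19
factor = z * 19 // score
score = factor // z * 19 % (33 * 19)
h = z
score = score + (1 <= factor)
record(h)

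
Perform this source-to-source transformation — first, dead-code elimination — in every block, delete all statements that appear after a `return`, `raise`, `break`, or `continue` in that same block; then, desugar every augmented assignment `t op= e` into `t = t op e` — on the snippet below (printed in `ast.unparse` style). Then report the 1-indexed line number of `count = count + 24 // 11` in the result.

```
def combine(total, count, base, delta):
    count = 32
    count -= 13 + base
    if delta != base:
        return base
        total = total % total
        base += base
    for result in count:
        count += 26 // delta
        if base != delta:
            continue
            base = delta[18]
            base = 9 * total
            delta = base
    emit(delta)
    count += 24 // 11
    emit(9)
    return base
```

Transformed code:
def combine(total, count, base, delta):
    count = 32
    count = count - (13 + base)
    if delta != base:
        return base
    for result in count:
        count = count + 26 // delta
        if base != delta:
            continue
    emit(delta)
    count = count + 24 // 11
    emit(9)
    return base

11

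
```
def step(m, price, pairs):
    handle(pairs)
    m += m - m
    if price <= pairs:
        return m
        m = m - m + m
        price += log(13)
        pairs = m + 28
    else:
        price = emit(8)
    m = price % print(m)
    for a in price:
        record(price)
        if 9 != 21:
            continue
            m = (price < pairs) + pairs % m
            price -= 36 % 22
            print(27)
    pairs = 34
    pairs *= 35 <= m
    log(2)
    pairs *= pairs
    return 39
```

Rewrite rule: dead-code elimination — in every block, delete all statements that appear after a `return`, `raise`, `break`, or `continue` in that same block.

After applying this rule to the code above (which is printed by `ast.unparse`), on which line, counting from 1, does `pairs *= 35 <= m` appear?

14

Transformed code:
def step(m, price, pairs):
    handle(pairs)
    m += m - m
    if price <= pairs:
        return m
    else:
        price = emit(8)
    m = price % print(m)
    for a in price:
        record(price)
        if 9 != 21:
            continue
    pairs = 34
    pairs *= 35 <= m
    log(2)
    pairs *= pairs
    return 39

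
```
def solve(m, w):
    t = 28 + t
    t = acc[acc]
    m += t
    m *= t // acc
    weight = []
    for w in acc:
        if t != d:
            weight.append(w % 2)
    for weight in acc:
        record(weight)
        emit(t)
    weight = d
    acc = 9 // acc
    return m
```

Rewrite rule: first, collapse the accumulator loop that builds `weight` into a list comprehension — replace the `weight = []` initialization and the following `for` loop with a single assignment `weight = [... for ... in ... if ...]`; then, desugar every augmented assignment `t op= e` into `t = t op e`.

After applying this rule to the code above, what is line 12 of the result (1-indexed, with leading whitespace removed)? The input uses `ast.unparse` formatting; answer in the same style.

Transformed code:
def solve(m, w):
    t = 28 + t
    t = acc[acc]
    m = m + t
    m = m * (t // acc)
    weight = [w % 2 for w in acc if t != d]
    for weight in acc:
        record(weight)
        emit(t)
    weight = d
    acc = 9 // acc
    return m

return m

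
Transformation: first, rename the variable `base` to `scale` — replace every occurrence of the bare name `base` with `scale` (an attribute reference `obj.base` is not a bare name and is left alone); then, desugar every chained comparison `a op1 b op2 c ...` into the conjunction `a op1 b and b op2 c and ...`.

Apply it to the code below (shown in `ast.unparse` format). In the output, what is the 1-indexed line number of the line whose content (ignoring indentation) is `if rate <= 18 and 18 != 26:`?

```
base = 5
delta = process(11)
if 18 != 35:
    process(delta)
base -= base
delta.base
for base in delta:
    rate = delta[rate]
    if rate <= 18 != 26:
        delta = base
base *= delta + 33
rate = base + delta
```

Transformed code:
scale = 5
delta = process(11)
if 18 != 35:
    process(delta)
scale -= scale
delta.base
for scale in delta:
    rate = delta[rate]
    if rate <= 18 and 18 != 26:
        delta = scale
scale *= delta + 33
rate = scale + delta

9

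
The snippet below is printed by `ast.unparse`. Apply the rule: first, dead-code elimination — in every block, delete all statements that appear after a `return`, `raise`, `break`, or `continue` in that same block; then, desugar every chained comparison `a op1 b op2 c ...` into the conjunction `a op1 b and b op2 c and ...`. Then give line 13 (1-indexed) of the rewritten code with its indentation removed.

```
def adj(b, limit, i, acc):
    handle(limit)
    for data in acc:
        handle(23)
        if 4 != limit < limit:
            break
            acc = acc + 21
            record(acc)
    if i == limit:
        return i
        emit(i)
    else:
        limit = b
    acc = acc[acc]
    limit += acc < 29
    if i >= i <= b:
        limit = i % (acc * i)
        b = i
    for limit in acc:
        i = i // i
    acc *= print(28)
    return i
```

if i >= i and i <= b:

Transformed code:
def adj(b, limit, i, acc):
    handle(limit)
    for data in acc:
        handle(23)
        if 4 != limit and limit < limit:
            break
    if i == limit:
        return i
    else:
        limit = b
    acc = acc[acc]
    limit += acc < 29
    if i >= i and i <= b:
        limit = i % (acc * i)
        b = i
    for limit in acc:
        i = i // i
    acc *= print(28)
    return i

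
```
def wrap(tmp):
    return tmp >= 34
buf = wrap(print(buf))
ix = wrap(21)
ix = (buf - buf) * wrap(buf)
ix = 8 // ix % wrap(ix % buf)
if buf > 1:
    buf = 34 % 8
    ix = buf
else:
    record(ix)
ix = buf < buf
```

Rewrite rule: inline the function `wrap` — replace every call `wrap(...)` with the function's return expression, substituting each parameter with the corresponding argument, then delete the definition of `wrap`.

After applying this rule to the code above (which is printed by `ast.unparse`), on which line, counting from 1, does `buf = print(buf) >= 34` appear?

Transformed code:
buf = print(buf) >= 34
ix = 21 >= 34
ix = (buf - buf) * (buf >= 34)
ix = 8 // ix % (ix % buf >= 34)
if buf > 1:
    buf = 34 % 8
    ix = buf
else:
    record(ix)
ix = buf < buf

1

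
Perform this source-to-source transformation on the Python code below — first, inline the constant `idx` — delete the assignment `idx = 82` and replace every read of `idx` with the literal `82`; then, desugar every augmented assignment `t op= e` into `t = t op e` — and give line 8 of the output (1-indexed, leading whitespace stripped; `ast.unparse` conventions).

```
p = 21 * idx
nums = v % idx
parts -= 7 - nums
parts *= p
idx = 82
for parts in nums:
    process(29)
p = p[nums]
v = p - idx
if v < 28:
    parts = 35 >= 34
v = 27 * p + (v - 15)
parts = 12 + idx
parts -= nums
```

Transformed code:
p = 21 * 82
nums = v % 82
parts = parts - (7 - nums)
parts = parts * p
for parts in nums:
    process(29)
p = p[nums]
v = p - 82
if v < 28:
    parts = 35 >= 34
v = 27 * p + (v - 15)
parts = 12 + 82
parts = parts - nums

v = p - 82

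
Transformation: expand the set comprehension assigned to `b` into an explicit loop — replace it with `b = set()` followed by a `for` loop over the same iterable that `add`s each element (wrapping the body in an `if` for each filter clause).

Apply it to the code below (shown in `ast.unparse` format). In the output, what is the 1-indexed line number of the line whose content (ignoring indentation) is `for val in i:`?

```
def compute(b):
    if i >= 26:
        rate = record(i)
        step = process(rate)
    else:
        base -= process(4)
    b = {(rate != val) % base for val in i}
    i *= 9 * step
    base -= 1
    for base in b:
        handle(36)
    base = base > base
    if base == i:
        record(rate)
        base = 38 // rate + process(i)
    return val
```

Transformed code:
def compute(b):
    if i >= 26:
        rate = record(i)
        step = process(rate)
    else:
        base -= process(4)
    b = set()
    for val in i:
        b.add((rate != val) % base)
    i *= 9 * step
    base -= 1
    for base in b:
        handle(36)
    base = base > base
    if base == i:
        record(rate)
        base = 38 // rate + process(i)
    return val

8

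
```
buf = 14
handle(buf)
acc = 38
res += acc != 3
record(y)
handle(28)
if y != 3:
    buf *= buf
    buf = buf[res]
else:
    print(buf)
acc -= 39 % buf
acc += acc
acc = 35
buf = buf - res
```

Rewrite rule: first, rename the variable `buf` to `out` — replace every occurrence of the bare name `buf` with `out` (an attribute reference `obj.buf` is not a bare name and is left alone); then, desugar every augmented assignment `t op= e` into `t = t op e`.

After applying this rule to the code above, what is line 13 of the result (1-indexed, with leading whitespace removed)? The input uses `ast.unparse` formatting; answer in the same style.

acc = acc + acc

Transformed code:
out = 14
handle(out)
acc = 38
res = res + (acc != 3)
record(y)
handle(28)
if y != 3:
    out = out * out
    out = out[res]
else:
    print(out)
acc = acc - 39 % out
acc = acc + acc
acc = 35
out = out - res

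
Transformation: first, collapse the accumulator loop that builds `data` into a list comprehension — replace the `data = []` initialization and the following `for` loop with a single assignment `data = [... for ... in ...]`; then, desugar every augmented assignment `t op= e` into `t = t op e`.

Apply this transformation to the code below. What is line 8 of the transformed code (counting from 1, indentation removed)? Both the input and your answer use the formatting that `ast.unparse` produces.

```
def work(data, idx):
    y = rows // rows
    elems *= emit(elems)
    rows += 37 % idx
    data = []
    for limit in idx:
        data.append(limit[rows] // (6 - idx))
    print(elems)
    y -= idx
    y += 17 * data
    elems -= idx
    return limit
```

Transformed code:
def work(data, idx):
    y = rows // rows
    elems = elems * emit(elems)
    rows = rows + 37 % idx
    data = [limit[rows] // (6 - idx) for limit in idx]
    print(elems)
    y = y - idx
    y = y + 17 * data
    elems = elems - idx
    return limit

y = y + 17 * data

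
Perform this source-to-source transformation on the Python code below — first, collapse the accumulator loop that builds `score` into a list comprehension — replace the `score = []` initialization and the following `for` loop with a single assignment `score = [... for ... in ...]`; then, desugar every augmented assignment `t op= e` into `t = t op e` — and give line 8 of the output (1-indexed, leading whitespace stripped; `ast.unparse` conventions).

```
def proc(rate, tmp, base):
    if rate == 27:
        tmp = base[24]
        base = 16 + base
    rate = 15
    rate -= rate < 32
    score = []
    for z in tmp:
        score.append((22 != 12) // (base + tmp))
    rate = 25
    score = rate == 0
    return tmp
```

rate = 25

Transformed code:
def proc(rate, tmp, base):
    if rate == 27:
        tmp = base[24]
        base = 16 + base
    rate = 15
    rate = rate - (rate < 32)
    score = [(22 != 12) // (base + tmp) for z in tmp]
    rate = 25
    score = rate == 0
    return tmp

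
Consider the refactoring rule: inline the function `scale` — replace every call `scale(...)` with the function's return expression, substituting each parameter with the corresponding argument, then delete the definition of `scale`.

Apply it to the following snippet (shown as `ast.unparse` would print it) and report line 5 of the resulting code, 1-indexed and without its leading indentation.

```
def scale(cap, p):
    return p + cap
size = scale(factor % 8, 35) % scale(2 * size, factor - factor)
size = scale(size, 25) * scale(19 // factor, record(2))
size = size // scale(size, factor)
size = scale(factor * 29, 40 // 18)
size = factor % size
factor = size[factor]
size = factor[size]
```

size = factor % size

Transformed code:
size = (35 + factor % 8) % (factor - factor + 2 * size)
size = (25 + size) * (record(2) + 19 // factor)
size = size // (factor + size)
size = 40 // 18 + factor * 29
size = factor % size
factor = size[factor]
size = factor[size]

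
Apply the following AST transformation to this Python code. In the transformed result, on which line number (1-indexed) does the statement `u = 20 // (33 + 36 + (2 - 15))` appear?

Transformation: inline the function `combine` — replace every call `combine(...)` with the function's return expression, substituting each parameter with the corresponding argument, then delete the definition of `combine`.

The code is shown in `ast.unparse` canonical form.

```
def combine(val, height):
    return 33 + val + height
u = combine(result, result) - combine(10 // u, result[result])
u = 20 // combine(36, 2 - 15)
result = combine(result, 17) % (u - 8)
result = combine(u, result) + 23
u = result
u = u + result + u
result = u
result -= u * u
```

2

Transformed code:
u = 33 + result + result - (33 + 10 // u + result[result])
u = 20 // (33 + 36 + (2 - 15))
result = (33 + result + 17) % (u - 8)
result = 33 + u + result + 23
u = result
u = u + result + u
result = u
result -= u * u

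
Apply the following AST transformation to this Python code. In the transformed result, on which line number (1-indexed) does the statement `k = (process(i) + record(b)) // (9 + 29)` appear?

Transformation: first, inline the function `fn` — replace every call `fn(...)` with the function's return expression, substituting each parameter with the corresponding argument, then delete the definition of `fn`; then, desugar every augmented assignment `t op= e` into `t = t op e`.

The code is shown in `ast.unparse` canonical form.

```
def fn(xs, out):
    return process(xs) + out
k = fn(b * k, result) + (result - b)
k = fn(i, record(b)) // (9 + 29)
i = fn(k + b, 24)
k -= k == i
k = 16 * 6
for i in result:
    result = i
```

Transformed code:
k = process(b * k) + result + (result - b)
k = (process(i) + record(b)) // (9 + 29)
i = process(k + b) + 24
k = k - (k == i)
k = 16 * 6
for i in result:
    result = i

2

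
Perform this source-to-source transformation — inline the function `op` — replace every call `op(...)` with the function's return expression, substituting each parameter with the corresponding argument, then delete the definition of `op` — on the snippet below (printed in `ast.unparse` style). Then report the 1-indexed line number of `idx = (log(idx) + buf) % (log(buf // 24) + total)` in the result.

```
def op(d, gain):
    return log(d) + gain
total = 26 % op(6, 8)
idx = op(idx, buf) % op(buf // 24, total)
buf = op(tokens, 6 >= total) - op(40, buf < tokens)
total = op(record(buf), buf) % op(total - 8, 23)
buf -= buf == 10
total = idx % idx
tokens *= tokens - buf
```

Transformed code:
total = 26 % (log(6) + 8)
idx = (log(idx) + buf) % (log(buf // 24) + total)
buf = log(tokens) + (6 >= total) - (log(40) + (buf < tokens))
total = (log(record(buf)) + buf) % (log(total - 8) + 23)
buf -= buf == 10
total = idx % idx
tokens *= tokens - buf

2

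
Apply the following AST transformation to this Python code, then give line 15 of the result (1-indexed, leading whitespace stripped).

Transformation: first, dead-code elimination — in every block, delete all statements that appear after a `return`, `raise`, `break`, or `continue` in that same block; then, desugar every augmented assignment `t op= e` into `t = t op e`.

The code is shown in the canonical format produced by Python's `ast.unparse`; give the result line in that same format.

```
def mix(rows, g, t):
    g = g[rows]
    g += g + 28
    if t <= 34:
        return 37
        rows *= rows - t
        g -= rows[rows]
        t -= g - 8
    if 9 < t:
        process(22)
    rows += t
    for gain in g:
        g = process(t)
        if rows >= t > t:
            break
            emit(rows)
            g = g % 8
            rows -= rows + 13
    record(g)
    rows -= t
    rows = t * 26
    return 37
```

Transformed code:
def mix(rows, g, t):
    g = g[rows]
    g = g + (g + 28)
    if t <= 34:
        return 37
    if 9 < t:
        process(22)
    rows = rows + t
    for gain in g:
        g = process(t)
        if rows >= t > t:
            break
    record(g)
    rows = rows - t
    rows = t * 26
    return 37

rows = t * 26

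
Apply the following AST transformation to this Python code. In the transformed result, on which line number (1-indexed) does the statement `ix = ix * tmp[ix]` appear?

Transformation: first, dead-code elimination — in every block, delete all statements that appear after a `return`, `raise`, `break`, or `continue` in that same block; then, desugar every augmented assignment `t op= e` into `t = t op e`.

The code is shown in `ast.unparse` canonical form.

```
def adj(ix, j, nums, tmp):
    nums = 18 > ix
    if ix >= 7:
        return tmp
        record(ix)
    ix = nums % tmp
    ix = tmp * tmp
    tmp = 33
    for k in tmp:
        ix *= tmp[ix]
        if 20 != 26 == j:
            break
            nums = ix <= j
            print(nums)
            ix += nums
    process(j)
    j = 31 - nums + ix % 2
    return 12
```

9

Transformed code:
def adj(ix, j, nums, tmp):
    nums = 18 > ix
    if ix >= 7:
        return tmp
    ix = nums % tmp
    ix = tmp * tmp
    tmp = 33
    for k in tmp:
        ix = ix * tmp[ix]
        if 20 != 26 == j:
            break
    process(j)
    j = 31 - nums + ix % 2
    return 12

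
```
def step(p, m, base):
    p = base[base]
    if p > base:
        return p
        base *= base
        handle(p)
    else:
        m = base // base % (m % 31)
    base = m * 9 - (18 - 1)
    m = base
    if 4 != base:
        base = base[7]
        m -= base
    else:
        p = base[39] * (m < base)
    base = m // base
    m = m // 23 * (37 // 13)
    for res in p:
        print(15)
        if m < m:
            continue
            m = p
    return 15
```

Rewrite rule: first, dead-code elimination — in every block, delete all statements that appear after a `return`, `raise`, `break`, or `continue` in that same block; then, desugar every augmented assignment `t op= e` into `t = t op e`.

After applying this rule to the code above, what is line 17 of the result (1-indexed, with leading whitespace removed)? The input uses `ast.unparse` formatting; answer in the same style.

Transformed code:
def step(p, m, base):
    p = base[base]
    if p > base:
        return p
    else:
        m = base // base % (m % 31)
    base = m * 9 - (18 - 1)
    m = base
    if 4 != base:
        base = base[7]
        m = m - base
    else:
        p = base[39] * (m < base)
    base = m // base
    m = m // 23 * (37 // 13)
    for res in p:
        print(15)
        if m < m:
            continue
    return 15

print(15)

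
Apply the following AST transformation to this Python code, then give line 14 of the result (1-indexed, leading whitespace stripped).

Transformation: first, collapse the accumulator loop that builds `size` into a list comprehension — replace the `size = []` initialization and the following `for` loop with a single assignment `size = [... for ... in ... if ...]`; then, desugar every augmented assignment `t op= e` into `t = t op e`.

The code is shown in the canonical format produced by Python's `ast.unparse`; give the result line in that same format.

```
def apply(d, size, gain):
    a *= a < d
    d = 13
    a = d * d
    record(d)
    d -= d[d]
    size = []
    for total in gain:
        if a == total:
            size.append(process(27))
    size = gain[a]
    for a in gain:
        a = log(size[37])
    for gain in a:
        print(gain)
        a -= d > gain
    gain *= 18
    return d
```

gain = gain * 18

Transformed code:
def apply(d, size, gain):
    a = a * (a < d)
    d = 13
    a = d * d
    record(d)
    d = d - d[d]
    size = [process(27) for total in gain if a == total]
    size = gain[a]
    for a in gain:
        a = log(size[37])
    for gain in a:
        print(gain)
        a = a - (d > gain)
    gain = gain * 18
    return d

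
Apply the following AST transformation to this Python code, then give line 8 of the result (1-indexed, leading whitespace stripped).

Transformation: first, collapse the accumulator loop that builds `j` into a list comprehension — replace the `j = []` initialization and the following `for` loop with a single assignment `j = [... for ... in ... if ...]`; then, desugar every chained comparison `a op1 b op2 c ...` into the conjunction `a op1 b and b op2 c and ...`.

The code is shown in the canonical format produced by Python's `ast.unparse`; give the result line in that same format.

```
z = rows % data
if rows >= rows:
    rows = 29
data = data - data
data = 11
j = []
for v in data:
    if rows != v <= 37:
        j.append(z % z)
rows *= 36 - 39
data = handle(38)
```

Transformed code:
z = rows % data
if rows >= rows:
    rows = 29
data = data - data
data = 11
j = [z % z for v in data if rows != v and v <= 37]
rows *= 36 - 39
data = handle(38)

data = handle(38)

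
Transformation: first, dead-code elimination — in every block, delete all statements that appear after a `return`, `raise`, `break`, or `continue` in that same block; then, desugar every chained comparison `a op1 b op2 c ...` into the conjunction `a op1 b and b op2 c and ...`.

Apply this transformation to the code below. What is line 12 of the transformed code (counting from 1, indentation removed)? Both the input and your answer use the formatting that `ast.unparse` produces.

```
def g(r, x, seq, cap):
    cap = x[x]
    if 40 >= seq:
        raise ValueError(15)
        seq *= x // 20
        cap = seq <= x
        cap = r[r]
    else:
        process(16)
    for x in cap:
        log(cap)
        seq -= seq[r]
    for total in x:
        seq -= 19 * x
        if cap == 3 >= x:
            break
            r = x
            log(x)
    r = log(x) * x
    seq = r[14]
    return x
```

if cap == 3 and 3 >= x:

Transformed code:
def g(r, x, seq, cap):
    cap = x[x]
    if 40 >= seq:
        raise ValueError(15)
    else:
        process(16)
    for x in cap:
        log(cap)
        seq -= seq[r]
    for total in x:
        seq -= 19 * x
        if cap == 3 and 3 >= x:
            break
    r = log(x) * x
    seq = r[14]
    return x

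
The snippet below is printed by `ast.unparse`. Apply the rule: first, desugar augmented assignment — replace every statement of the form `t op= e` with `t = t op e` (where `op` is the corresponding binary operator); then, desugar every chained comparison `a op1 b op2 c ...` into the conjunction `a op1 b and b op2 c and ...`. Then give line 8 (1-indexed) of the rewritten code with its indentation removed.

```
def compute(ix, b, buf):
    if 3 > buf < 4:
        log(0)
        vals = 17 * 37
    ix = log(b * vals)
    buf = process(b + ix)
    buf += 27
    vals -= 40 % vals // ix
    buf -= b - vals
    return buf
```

vals = vals - 40 % vals // ix

Transformed code:
def compute(ix, b, buf):
    if 3 > buf and buf < 4:
        log(0)
        vals = 17 * 37
    ix = log(b * vals)
    buf = process(b + ix)
    buf = buf + 27
    vals = vals - 40 % vals // ix
    buf = buf - (b - vals)
    return buf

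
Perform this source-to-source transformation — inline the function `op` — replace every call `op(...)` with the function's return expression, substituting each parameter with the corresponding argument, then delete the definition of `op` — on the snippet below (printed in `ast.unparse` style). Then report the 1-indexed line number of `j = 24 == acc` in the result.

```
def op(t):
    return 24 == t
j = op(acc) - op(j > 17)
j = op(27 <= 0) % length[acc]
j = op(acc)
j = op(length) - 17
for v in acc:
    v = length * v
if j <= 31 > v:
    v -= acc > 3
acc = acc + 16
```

3

Transformed code:
j = (24 == acc) - (24 == (j > 17))
j = (24 == (27 <= 0)) % length[acc]
j = 24 == acc
j = (24 == length) - 17
for v in acc:
    v = length * v
if j <= 31 > v:
    v -= acc > 3
acc = acc + 16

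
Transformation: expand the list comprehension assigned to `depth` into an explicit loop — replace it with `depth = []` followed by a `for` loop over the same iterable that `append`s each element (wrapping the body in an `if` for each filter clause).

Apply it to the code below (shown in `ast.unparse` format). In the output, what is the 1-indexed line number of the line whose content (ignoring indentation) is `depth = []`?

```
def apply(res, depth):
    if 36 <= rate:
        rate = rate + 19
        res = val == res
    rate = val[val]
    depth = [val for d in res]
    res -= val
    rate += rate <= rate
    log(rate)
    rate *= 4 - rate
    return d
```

Transformed code:
def apply(res, depth):
    if 36 <= rate:
        rate = rate + 19
        res = val == res
    rate = val[val]
    depth = []
    for d in res:
        depth.append(val)
    res -= val
    rate += rate <= rate
    log(rate)
    rate *= 4 - rate
    return d

6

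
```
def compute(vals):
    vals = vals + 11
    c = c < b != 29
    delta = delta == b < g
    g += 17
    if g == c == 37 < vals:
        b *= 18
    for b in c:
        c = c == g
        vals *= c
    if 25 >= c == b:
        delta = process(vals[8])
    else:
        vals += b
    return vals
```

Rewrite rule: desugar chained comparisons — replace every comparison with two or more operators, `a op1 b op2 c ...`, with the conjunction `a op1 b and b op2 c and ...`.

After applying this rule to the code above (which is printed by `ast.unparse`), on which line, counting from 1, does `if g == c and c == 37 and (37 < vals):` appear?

Transformed code:
def compute(vals):
    vals = vals + 11
    c = c < b and b != 29
    delta = delta == b and b < g
    g += 17
    if g == c and c == 37 and (37 < vals):
        b *= 18
    for b in c:
        c = c == g
        vals *= c
    if 25 >= c and c == b:
        delta = process(vals[8])
    else:
        vals += b
    return vals

6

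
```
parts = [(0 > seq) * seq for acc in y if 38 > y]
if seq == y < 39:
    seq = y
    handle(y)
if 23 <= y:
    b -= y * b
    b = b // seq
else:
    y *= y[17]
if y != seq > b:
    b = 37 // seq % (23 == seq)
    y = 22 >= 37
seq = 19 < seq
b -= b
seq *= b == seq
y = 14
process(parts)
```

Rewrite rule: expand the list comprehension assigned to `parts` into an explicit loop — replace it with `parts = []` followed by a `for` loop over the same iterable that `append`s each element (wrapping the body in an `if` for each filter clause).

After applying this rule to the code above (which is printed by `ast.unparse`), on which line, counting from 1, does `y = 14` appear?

Transformed code:
parts = []
for acc in y:
    if 38 > y:
        parts.append((0 > seq) * seq)
if seq == y < 39:
    seq = y
    handle(y)
if 23 <= y:
    b -= y * b
    b = b // seq
else:
    y *= y[17]
if y != seq > b:
    b = 37 // seq % (23 == seq)
    y = 22 >= 37
seq = 19 < seq
b -= b
seq *= b == seq
y = 14
process(parts)

19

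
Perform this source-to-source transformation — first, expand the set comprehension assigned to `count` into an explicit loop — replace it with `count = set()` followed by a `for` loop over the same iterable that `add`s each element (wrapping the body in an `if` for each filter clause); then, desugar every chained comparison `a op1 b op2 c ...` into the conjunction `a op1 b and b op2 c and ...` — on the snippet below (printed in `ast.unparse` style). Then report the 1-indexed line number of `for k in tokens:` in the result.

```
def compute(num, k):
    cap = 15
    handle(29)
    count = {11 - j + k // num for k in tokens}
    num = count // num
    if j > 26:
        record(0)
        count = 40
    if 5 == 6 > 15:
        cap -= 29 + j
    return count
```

Transformed code:
def compute(num, k):
    cap = 15
    handle(29)
    count = set()
    for k in tokens:
        count.add(11 - j + k // num)
    num = count // num
    if j > 26:
        record(0)
        count = 40
    if 5 == 6 and 6 > 15:
        cap -= 29 + j
    return count

5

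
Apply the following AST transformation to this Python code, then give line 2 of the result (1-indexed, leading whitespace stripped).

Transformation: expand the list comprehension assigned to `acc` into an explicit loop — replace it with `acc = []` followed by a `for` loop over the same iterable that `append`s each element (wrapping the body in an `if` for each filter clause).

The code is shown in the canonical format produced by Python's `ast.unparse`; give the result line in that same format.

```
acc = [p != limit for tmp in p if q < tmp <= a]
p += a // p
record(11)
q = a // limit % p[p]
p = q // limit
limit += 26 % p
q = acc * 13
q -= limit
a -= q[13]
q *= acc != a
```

Transformed code:
acc = []
for tmp in p:
    if q < tmp <= a:
        acc.append(p != limit)
p += a // p
record(11)
q = a // limit % p[p]
p = q // limit
limit += 26 % p
q = acc * 13
q -= limit
a -= q[13]
q *= acc != a

for tmp in p: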